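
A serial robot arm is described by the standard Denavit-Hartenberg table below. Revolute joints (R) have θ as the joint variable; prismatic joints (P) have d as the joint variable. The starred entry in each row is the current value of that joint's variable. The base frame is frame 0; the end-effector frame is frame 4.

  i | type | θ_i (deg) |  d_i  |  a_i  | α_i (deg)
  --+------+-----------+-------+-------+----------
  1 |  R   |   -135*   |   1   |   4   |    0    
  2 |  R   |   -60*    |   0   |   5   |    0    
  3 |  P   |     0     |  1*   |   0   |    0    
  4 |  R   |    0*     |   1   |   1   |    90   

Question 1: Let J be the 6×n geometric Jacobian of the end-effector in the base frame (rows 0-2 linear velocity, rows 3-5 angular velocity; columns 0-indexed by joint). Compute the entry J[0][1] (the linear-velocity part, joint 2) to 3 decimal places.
-1.553

axis z_1 = (0.0000,0.0000,1.0000); lever o_n−o_1 = (-5.7956,1.5529,2.0000)
cross product → J_v[:, 1] = (-1.5529,-5.7956,0.0000)
J_ω[:, 1] = z_1
entry J[0][1] = -1.5529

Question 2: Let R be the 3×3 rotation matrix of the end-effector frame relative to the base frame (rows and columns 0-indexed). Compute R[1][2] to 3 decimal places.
End-effector z-axis (col 2 of R) = (0.2588,0.9659,0.0000)
R[1][2] = 0.9659

0.966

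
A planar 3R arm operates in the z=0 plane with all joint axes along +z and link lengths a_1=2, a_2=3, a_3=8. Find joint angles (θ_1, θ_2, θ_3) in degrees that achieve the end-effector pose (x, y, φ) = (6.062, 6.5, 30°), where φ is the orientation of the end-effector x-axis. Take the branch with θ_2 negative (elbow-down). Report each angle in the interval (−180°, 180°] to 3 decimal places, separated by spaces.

wrist centre = target − a_3·(cos φ, sin φ) = (-0.8662, 2.5000)
cos θ_2 = (7.0003−2²−3²)/(2·2·3) = -0.5000; θ_2 = -119.9983° (elbow-down)
β = atan2(2.5000,-0.8662) = 109.1102°; ψ = atan2(-2.5981,0.5001) = -79.1051°
θ_1 = β − ψ = 188.2154°
θ_3 = φ − θ_1 − θ_2 = -38.2171° (wrapped to (-180°,180°])

-171.785 -119.998 -38.217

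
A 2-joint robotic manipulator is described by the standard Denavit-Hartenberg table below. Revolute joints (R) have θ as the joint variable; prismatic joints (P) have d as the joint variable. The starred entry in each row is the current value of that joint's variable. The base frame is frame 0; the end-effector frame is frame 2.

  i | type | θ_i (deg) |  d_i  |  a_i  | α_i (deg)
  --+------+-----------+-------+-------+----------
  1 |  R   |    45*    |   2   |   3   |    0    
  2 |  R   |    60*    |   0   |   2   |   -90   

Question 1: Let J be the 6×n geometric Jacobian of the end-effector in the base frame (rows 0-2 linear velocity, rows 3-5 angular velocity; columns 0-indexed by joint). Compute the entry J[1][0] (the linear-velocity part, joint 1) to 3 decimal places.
axis z_0 = ẑ; lever o_n−o_0 = (1.6037,4.0532,2.0000)
cross product → J_v[:, 0] = (-4.0532,1.6037,0.0000)
J_ω[:, 0] = z_0
entry J[1][0] = 1.6037

1.604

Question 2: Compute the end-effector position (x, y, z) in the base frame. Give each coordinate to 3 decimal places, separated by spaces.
after link 1: o_1 = (2.1213, 2.1213, 2.0000)
after link 2: o_2 = (1.6037, 4.0532, 2.0000)

1.604 4.053 2.000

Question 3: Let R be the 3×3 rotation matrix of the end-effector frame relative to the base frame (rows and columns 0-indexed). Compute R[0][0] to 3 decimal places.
-0.259

End-effector x-axis (col 0 of R) = (-0.2588,0.9659,0.0000)
R[0][0] = -0.2588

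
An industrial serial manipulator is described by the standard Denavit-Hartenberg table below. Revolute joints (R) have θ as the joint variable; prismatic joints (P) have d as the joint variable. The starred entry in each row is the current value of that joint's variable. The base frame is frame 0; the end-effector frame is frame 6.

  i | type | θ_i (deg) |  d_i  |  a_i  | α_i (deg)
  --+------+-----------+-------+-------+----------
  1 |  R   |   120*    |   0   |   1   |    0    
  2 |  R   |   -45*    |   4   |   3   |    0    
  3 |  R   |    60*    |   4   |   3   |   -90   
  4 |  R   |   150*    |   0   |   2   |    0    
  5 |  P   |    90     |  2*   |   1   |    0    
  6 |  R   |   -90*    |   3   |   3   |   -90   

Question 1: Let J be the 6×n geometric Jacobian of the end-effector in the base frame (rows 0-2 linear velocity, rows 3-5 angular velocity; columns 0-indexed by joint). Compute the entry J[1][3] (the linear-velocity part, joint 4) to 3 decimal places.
-1.155

axis z_3 = (-0.7071,-0.7071,0.0000); lever o_n−o_3 = (-0.1201,-6.9509,-1.6340)
cross product → J_v[:, 3] = (1.1554,-1.1554,4.8301)
J_ω[:, 3] = z_3
entry J[1][3] = -1.1554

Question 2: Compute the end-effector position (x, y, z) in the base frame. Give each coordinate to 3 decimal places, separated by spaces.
-1.965 -1.066 6.366

after link 1: o_1 = (-0.5000, 0.8660, 0.0000)
after link 2: o_2 = (0.2765, 3.7638, 4.0000)
after link 3: o_3 = (-1.8449, 5.8851, 8.0000)
after link 4: o_4 = (-0.6201, 4.6604, 7.0000)
after link 5: o_5 = (-1.6808, 2.8926, 7.8660)
after link 6: o_6 = (-1.9650, -1.0658, 6.3660)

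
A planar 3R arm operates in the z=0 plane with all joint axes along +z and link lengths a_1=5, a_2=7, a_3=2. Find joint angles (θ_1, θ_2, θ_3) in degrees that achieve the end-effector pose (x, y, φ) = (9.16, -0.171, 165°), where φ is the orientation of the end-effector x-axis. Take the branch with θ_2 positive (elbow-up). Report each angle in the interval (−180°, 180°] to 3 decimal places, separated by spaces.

-29.998 44.993 150.005

wrist centre = target − a_3·(cos φ, sin φ) = (11.0919, -0.6886)
cos θ_2 = (123.5034−5²−7²)/(2·5·7) = 0.7072; θ_2 = 44.9931° (elbow-up)
β = atan2(-0.6886,11.0919) = -3.5527°; ψ = atan2(4.9492,9.9503) = 26.4451°
θ_1 = β − ψ = -29.9977°
θ_3 = φ − θ_1 − θ_2 = 150.0046° (wrapped to (-180°,180°])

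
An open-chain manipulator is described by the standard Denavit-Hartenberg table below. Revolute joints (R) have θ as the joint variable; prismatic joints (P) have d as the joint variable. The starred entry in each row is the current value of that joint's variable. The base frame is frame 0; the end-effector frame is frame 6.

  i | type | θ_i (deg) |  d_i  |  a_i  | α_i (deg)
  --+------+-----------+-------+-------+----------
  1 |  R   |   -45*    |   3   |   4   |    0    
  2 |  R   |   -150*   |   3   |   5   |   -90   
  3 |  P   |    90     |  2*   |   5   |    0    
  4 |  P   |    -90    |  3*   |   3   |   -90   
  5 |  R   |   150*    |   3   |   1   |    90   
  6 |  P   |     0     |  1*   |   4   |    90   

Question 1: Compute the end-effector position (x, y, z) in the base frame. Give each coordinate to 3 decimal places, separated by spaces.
-1.622 -3.327 -2.000

after link 1: o_1 = (2.8284, -2.8284, 3.0000)
after link 2: o_2 = (-2.0012, -1.5343, 6.0000)
after link 3: o_3 = (-2.5188, -3.4662, 1.0000)
after link 4: o_4 = (-6.1931, -5.5875, 1.0000)
after link 5: o_5 = (-5.2271, -5.3287, -2.0000)
after link 6: o_6 = (-1.6223, -3.3275, -2.0000)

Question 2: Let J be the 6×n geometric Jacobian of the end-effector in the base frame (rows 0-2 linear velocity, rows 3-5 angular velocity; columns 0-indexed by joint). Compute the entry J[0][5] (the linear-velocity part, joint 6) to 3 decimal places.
prismatic axis z_5 = (-0.2588,0.9659,-0.0000)
J_v[:, 5] = z_5; J_ω[:, 5] = (0,0,0)
entry J[0][5] = -0.2588

-0.259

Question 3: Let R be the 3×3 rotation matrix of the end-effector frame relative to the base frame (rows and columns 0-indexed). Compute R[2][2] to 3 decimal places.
1.000

End-effector z-axis (col 2 of R) = (0.0000,0.0000,1.0000)
R[2][2] = 1.0000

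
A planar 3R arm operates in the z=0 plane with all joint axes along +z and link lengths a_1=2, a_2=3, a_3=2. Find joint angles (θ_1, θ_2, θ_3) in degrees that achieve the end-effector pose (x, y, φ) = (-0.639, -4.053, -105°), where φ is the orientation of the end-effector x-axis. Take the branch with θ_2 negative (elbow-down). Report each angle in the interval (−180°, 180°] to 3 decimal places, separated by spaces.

wrist centre = target − a_3·(cos φ, sin φ) = (-0.1214, -2.1211)
cos θ_2 = (4.5140−2²−3²)/(2·2·3) = -0.7072; θ_2 = -135.0049° (elbow-down)
β = atan2(-2.1211,-0.1214) = -93.2746°; ψ = atan2(-2.1211,-0.1215) = -93.2784°
θ_1 = β − ψ = 0.0037°
θ_3 = φ − θ_1 − θ_2 = 30.0011° (wrapped to (-180°,180°])

0.004 -135.005 30.001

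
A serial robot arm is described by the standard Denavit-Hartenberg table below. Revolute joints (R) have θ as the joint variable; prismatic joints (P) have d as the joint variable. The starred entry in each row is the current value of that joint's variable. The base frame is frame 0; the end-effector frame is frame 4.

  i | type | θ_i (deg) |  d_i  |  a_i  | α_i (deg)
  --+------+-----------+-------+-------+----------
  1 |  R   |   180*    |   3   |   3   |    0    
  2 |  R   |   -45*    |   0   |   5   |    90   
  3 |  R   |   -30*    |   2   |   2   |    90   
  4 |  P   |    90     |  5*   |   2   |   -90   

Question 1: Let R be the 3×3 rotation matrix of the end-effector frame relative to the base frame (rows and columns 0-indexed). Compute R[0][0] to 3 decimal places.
0.707

End-effector x-axis (col 0 of R) = (0.7071,0.7071,0.0000)
R[0][0] = 0.7071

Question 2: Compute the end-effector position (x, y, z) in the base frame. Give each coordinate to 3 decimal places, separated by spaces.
after link 1: o_1 = (-3.0000, 0.0000, 3.0000)
after link 2: o_2 = (-6.5355, 3.5355, 3.0000)
after link 3: o_3 = (-6.3461, 6.1745, 2.0000)
after link 4: o_4 = (-3.1641, 5.8209, -2.3301)

-3.164 5.821 -2.330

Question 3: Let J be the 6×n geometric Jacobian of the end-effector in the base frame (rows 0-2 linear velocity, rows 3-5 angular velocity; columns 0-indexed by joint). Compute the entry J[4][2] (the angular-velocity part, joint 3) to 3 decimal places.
0.707

axis z_2 = (0.7071,0.7071,0.0000); lever o_n−o_2 = (3.3714,2.2854,-5.3301)
cross product → J_v[:, 2] = (-3.7690,3.7690,-0.7679)
J_ω[:, 2] = z_2
entry J[4][2] = 0.7071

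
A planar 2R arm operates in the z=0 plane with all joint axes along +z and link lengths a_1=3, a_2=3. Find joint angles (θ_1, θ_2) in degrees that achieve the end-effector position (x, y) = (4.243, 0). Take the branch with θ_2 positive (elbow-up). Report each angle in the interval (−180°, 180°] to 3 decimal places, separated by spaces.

-44.995 89.990

cos θ_2 = (18.0030−3²−3²)/(2·3·3) = 0.0002; θ_2 = 89.9903° (elbow-up)
β = atan2(0.0000,4.2430) = 0.0000°; ψ = atan2(3.0000,3.0005) = 44.9951°
θ_1 = β − ψ = -44.9951°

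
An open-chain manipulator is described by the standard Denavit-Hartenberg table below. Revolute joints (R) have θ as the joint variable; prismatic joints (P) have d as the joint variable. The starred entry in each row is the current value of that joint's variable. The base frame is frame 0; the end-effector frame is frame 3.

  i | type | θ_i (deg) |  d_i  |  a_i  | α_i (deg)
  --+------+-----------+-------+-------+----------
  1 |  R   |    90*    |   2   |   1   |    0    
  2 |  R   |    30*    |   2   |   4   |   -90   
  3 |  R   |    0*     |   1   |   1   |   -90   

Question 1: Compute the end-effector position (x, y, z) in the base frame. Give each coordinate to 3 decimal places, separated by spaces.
after link 1: o_1 = (0.0000, 1.0000, 2.0000)
after link 2: o_2 = (-2.0000, 4.4641, 4.0000)
after link 3: o_3 = (-3.3660, 4.8301, 4.0000)

-3.366 4.830 4.000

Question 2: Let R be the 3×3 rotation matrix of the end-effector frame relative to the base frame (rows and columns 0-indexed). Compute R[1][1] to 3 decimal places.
0.500

End-effector y-axis (col 1 of R) = (0.8660,0.5000,-0.0000)
R[1][1] = 0.5000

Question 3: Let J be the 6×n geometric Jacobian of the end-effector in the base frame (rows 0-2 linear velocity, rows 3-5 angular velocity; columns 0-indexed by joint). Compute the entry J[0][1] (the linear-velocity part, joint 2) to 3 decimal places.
axis z_1 = (0.0000,0.0000,1.0000); lever o_n−o_1 = (-3.3660,3.8301,2.0000)
cross product → J_v[:, 1] = (-3.8301,-3.3660,0.0000)
J_ω[:, 1] = z_1
entry J[0][1] = -3.8301

-3.830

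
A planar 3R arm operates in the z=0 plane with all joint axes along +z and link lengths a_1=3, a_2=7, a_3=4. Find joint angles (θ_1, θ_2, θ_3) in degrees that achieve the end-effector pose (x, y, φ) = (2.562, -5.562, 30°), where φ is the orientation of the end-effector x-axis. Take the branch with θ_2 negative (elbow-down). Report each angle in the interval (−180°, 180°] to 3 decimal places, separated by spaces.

-29.999 -90.003 150.002

wrist centre = target − a_3·(cos φ, sin φ) = (-0.9021, -7.5620)
cos θ_2 = (57.9976−3²−7²)/(2·3·7) = -0.0001; θ_2 = -90.0032° (elbow-down)
β = atan2(-7.5620,-0.9021) = -96.8029°; ψ = atan2(-7.0000,2.9996) = -66.8041°
θ_1 = β − ψ = -29.9988°
θ_3 = φ − θ_1 − θ_2 = 150.0020° (wrapped to (-180°,180°])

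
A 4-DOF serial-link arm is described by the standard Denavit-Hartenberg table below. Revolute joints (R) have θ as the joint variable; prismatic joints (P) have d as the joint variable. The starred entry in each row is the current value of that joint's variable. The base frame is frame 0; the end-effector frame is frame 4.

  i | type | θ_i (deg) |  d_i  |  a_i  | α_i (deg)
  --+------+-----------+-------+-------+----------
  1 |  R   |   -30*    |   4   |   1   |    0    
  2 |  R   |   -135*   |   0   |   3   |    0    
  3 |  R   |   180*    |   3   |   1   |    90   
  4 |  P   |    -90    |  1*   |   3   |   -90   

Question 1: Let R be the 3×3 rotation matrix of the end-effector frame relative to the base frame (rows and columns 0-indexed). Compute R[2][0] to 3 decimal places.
End-effector x-axis (col 0 of R) = (0.0000,-0.0000,-1.0000)
R[2][0] = -1.0000

-1.000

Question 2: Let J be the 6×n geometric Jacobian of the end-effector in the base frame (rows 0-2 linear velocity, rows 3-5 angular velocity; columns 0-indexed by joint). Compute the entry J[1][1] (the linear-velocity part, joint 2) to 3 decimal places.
-1.673

axis z_1 = (0.0000,0.0000,1.0000); lever o_n−o_1 = (-1.6730,-1.4836,0.0000)
cross product → J_v[:, 1] = (1.4836,-1.6730,0.0000)
J_ω[:, 1] = z_1
entry J[1][1] = -1.6730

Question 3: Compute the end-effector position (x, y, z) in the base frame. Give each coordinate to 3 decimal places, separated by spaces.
-0.807 -1.984 4.000

after link 1: o_1 = (0.8660, -0.5000, 4.0000)
after link 2: o_2 = (-2.0318, -1.2765, 4.0000)
after link 3: o_3 = (-1.0658, -1.0176, 7.0000)
after link 4: o_4 = (-0.8070, -1.9836, 4.0000)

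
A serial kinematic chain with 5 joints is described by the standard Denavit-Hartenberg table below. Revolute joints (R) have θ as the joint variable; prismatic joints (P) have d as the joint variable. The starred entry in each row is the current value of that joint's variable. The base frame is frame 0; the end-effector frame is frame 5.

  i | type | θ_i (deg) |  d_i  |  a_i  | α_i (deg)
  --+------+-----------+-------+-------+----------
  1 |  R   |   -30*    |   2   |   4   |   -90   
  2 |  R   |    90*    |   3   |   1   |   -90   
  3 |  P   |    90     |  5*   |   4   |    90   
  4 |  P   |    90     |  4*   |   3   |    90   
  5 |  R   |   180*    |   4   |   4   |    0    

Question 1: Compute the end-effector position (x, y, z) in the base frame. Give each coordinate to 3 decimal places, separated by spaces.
after link 1: o_1 = (3.4641, -2.0000, 2.0000)
after link 2: o_2 = (4.9641, 0.5981, 1.0000)
after link 3: o_3 = (-1.3660, -0.3660, 1.0000)
after link 4: o_4 = (-3.9641, 1.1340, -3.0000)
after link 5: o_5 = (-2.5000, -4.3301, -3.0000)

-2.500 -4.330 -3.000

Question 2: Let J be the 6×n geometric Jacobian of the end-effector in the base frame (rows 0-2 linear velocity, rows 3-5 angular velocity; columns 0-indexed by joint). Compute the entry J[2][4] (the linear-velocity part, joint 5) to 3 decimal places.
axis z_4 = (-0.5000,-0.8660,-0.0000); lever o_n−o_4 = (1.4641,-5.4641,-0.0000)
cross product → J_v[:, 4] = (0.0000,-0.0000,4.0000)
J_ω[:, 4] = z_4
entry J[2][4] = 4.0000

4.000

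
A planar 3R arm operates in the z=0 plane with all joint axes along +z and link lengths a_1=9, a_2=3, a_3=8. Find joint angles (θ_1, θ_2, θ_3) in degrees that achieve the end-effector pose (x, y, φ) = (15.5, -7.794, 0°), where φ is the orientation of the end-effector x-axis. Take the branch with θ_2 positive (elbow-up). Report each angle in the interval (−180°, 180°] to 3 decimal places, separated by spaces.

wrist centre = target − a_3·(cos φ, sin φ) = (7.5000, -7.7940)
cos θ_2 = (116.9964−9²−3²)/(2·9·3) = 0.4999; θ_2 = 60.0044° (elbow-up)
β = atan2(-7.7940,7.5000) = -46.1013°; ψ = atan2(2.5982,10.4998) = 13.8987°
θ_1 = β − ψ = -60.0000°
θ_3 = φ − θ_1 − θ_2 = -0.0044° (wrapped to (-180°,180°])

-60.000 60.004 -0.004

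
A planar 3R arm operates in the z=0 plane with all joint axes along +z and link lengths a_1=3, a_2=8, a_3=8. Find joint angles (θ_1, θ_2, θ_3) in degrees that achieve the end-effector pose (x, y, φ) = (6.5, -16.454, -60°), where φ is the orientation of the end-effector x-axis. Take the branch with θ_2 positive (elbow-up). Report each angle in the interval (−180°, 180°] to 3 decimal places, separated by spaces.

wrist centre = target − a_3·(cos φ, sin φ) = (2.5000, -9.5258)
cos θ_2 = (96.9908−3²−8²)/(2·3·8) = 0.4998; θ_2 = 60.0127° (elbow-up)
β = atan2(-9.5258,2.5000) = -75.2946°; ψ = atan2(6.9291,6.9985) = 44.7146°
θ_1 = β − ψ = -120.0092°
θ_3 = φ − θ_1 − θ_2 = -0.0035° (wrapped to (-180°,180°])

-120.009 60.013 -0.003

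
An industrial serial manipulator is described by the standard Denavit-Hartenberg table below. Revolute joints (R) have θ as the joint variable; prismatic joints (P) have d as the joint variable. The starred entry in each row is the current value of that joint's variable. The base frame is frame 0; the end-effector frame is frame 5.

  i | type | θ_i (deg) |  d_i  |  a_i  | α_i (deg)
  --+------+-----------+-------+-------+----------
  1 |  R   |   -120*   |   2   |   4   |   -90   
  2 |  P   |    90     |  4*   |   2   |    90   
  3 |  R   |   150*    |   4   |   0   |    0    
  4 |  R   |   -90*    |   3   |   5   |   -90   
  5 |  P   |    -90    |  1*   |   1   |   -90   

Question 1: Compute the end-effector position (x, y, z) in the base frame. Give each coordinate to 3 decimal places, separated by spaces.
1.647 -14.807 -1.634

after link 1: o_1 = (-2.0000, -3.4641, 2.0000)
after link 2: o_2 = (1.4641, -5.4641, 0.0000)
after link 3: o_3 = (-0.5359, -8.9282, 0.0000)
after link 4: o_4 = (1.7141, -13.6913, -2.5000)
after link 5: o_5 = (1.6471, -14.8074, -1.6340)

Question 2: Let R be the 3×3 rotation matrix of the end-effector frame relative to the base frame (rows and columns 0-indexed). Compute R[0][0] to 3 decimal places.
-0.500

End-effector x-axis (col 0 of R) = (-0.5000,-0.8660,-0.0000)
R[0][0] = -0.5000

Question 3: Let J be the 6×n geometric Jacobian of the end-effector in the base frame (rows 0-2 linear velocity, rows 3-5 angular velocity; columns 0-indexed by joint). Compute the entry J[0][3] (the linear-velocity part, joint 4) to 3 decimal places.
1.415

axis z_3 = (-0.5000,-0.8660,0.0000); lever o_n−o_3 = (2.1830,-5.8792,-1.6340)
cross product → J_v[:, 3] = (1.4151,-0.8170,4.8301)
J_ω[:, 3] = z_3
entry J[0][3] = 1.4151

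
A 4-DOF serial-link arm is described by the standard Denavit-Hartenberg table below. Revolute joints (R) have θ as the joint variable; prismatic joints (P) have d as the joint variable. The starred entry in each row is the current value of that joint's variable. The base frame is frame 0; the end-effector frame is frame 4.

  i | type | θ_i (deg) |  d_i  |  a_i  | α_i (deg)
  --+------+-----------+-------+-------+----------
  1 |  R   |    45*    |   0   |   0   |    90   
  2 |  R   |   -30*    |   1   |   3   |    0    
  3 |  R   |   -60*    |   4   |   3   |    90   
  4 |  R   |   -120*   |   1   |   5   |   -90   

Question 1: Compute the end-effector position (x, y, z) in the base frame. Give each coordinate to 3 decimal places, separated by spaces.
after link 1: o_1 = (0.0000, 0.0000, 0.0000)
after link 2: o_2 = (2.5442, 1.1300, -1.5000)
after link 3: o_3 = (5.3727, -1.6984, -4.5000)
after link 4: o_4 = (1.6037, 0.6563, -2.0000)

1.604 0.656 -2.000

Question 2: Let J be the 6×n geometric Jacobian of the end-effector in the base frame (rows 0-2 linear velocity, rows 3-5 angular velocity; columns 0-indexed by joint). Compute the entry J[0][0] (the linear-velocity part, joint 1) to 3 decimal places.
-0.656

axis z_0 = ẑ; lever o_n−o_0 = (1.6037,0.6563,-2.0000)
cross product → J_v[:, 0] = (-0.6563,1.6037,0.0000)
J_ω[:, 0] = z_0
entry J[0][0] = -0.6563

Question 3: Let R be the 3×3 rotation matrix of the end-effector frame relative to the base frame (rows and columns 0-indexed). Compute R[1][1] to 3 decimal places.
End-effector y-axis (col 1 of R) = (0.7071,0.7071,0.0000)
R[1][1] = 0.7071

0.707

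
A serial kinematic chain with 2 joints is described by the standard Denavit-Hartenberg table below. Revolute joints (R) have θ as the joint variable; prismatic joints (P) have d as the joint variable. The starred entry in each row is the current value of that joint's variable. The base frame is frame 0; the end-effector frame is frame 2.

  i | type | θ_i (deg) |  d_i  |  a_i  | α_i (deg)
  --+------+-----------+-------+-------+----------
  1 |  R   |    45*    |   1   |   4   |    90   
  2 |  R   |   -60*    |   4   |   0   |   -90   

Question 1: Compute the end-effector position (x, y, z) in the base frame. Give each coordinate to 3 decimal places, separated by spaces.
after link 1: o_1 = (2.8284, 2.8284, 1.0000)
after link 2: o_2 = (5.6569, -0.0000, 1.0000)

5.657 -0.000 1.000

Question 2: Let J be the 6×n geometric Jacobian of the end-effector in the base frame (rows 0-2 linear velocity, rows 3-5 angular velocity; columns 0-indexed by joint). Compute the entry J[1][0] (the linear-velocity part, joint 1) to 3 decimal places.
axis z_0 = ẑ; lever o_n−o_0 = (5.6569,-0.0000,1.0000)
cross product → J_v[:, 0] = (0.0000,5.6569,-0.0000)
J_ω[:, 0] = z_0
entry J[1][0] = 5.6569

5.657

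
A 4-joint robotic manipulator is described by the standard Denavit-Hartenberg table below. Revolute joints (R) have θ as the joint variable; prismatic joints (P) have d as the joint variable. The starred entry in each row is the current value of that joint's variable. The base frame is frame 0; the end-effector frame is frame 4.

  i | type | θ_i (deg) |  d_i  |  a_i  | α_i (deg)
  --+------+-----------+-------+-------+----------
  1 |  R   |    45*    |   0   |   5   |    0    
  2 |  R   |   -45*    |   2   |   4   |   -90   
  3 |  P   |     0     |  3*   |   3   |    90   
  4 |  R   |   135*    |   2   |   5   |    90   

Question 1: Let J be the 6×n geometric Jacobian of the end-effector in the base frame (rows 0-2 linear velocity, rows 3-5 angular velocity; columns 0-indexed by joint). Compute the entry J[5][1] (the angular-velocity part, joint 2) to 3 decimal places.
1.000

axis z_1 = (0.0000,0.0000,1.0000); lever o_n−o_1 = (3.4645,6.5355,4.0000)
cross product → J_v[:, 1] = (-6.5355,3.4645,0.0000)
J_ω[:, 1] = z_1
entry J[5][1] = 1.0000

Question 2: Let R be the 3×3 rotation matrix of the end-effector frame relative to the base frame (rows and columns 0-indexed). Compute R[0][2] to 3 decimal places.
0.707

End-effector z-axis (col 2 of R) = (0.7071,0.7071,0.0000)
R[0][2] = 0.7071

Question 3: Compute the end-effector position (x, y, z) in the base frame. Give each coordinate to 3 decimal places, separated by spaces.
7.000 10.071 4.000

after link 1: o_1 = (3.5355, 3.5355, 0.0000)
after link 2: o_2 = (7.5355, 3.5355, 2.0000)
after link 3: o_3 = (10.5355, 6.5355, 2.0000)
after link 4: o_4 = (7.0000, 10.0711, 4.0000)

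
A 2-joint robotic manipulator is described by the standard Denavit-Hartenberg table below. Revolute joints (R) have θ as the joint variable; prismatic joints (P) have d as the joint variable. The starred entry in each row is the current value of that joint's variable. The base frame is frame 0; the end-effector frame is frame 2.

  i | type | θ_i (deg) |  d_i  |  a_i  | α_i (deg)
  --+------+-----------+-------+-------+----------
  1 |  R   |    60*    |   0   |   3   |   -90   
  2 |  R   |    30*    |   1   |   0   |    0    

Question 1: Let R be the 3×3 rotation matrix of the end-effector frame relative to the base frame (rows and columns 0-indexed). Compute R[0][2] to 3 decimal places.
-0.866

End-effector z-axis (col 2 of R) = (-0.8660,0.5000,0.0000)
R[0][2] = -0.8660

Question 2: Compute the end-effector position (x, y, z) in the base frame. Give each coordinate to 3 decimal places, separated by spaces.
after link 1: o_1 = (1.5000, 2.5981, 0.0000)
after link 2: o_2 = (0.6340, 3.0981, 0.0000)

0.634 3.098 0.000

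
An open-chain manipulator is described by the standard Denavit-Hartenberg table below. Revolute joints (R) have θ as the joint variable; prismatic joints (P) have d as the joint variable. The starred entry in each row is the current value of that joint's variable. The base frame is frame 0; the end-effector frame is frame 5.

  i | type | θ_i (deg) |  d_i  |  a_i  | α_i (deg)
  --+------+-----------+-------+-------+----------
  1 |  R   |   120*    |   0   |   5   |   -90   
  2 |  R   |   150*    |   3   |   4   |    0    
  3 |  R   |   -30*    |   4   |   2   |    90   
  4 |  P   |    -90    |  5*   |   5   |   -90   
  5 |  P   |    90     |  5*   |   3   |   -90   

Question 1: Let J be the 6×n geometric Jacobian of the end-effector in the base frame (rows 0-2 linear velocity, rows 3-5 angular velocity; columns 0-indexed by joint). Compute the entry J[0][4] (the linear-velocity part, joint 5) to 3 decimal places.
prismatic axis z_4 = (0.2500,-0.4330,-0.8660)
J_v[:, 4] = z_4; J_ω[:, 4] = (0,0,0)
entry J[0][4] = 0.2500

0.250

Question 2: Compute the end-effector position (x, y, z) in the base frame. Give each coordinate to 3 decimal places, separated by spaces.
after link 1: o_1 = (-2.5000, 4.3301, 0.0000)
after link 2: o_2 = (-3.3660, -0.1699, -2.0000)
after link 3: o_3 = (-6.3301, -3.0359, -3.7321)
after link 4: o_4 = (-4.1651, 3.2141, -6.2321)
after link 5: o_5 = (-1.6160, -1.2010, -9.0622)

-1.616 -1.201 -9.062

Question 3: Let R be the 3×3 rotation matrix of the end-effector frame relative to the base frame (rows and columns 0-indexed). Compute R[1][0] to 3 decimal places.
End-effector x-axis (col 0 of R) = (0.4330,-0.7500,0.5000)
R[1][0] = -0.7500

-0.750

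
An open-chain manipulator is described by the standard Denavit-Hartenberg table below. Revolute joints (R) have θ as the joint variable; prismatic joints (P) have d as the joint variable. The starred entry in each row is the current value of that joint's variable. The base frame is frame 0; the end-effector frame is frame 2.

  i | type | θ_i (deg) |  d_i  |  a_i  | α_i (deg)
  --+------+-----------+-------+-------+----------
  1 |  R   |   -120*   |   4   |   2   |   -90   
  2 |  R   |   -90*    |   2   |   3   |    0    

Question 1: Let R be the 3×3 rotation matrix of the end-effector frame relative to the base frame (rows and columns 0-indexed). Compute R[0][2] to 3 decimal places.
End-effector z-axis (col 2 of R) = (0.8660,-0.5000,0.0000)
R[0][2] = 0.8660

0.866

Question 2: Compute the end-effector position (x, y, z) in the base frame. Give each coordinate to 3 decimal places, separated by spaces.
0.732 -2.732 7.000

after link 1: o_1 = (-1.0000, -1.7321, 4.0000)
after link 2: o_2 = (0.7321, -2.7321, 7.0000)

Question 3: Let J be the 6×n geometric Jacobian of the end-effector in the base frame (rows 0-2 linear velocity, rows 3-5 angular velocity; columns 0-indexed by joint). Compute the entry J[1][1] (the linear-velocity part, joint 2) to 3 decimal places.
axis z_1 = (0.8660,-0.5000,0.0000); lever o_n−o_1 = (1.7321,-1.0000,3.0000)
cross product → J_v[:, 1] = (-1.5000,-2.5981,-0.0000)
J_ω[:, 1] = z_1
entry J[1][1] = -2.5981

-2.598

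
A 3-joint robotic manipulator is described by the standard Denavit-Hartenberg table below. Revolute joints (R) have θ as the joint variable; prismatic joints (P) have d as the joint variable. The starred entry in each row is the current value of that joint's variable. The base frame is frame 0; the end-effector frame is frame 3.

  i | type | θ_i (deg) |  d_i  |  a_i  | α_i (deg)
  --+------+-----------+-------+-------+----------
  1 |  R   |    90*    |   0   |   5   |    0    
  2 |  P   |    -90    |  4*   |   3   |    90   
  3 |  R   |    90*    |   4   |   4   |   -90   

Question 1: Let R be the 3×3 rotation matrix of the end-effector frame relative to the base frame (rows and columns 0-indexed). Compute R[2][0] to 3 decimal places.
End-effector x-axis (col 0 of R) = (0.0000,0.0000,1.0000)
R[2][0] = 1.0000

1.000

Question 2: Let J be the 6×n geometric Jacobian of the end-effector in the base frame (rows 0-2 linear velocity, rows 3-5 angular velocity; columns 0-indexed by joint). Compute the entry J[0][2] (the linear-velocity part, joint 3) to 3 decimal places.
axis z_2 = (0.0000,-1.0000,0.0000); lever o_n−o_2 = (0.0000,-4.0000,4.0000)
cross product → J_v[:, 2] = (-4.0000,0.0000,0.0000)
J_ω[:, 2] = z_2
entry J[0][2] = -4.0000

-4.000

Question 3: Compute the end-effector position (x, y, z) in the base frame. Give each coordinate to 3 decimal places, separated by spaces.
3.000 1.000 8.000

after link 1: o_1 = (0.0000, 5.0000, 0.0000)
after link 2: o_2 = (3.0000, 5.0000, 4.0000)
after link 3: o_3 = (3.0000, 1.0000, 8.0000)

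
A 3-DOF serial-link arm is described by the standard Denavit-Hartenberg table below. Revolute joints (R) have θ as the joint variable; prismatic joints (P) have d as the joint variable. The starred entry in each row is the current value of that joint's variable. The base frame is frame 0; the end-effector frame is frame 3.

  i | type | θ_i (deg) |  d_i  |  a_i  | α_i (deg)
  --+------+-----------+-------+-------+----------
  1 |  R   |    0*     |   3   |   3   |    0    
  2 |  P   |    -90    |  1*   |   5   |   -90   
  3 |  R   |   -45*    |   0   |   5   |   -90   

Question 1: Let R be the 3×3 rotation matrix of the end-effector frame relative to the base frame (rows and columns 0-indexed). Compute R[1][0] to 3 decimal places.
-0.707

End-effector x-axis (col 0 of R) = (0.0000,-0.7071,0.7071)
R[1][0] = -0.7071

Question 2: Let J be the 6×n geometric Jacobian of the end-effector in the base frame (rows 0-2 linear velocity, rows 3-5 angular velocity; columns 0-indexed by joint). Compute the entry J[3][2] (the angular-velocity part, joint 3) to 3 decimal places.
axis z_2 = (1.0000,0.0000,0.0000); lever o_n−o_2 = (0.0000,-3.5355,3.5355)
cross product → J_v[:, 2] = (0.0000,-3.5355,-3.5355)
J_ω[:, 2] = z_2
entry J[3][2] = 1.0000

1.000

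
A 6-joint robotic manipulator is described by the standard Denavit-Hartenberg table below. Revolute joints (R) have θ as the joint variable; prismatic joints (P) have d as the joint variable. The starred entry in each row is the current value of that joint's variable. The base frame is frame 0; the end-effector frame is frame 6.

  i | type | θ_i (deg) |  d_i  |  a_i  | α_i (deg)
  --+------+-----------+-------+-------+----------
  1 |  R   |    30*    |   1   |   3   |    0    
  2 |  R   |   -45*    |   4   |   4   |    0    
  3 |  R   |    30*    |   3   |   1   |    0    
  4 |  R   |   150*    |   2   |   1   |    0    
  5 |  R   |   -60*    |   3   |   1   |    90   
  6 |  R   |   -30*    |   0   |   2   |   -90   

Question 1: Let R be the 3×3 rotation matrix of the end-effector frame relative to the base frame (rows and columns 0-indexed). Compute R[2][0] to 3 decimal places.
-0.500

End-effector x-axis (col 0 of R) = (-0.2241,0.8365,-0.5000)
R[2][0] = -0.5000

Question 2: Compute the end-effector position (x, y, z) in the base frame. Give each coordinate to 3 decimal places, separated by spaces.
after link 1: o_1 = (2.5981, 1.5000, 1.0000)
after link 2: o_2 = (6.4618, 0.4647, 5.0000)
after link 3: o_3 = (7.4277, 0.7235, 8.0000)
after link 4: o_4 = (6.4618, 0.9824, 10.0000)
after link 5: o_5 = (6.2030, 1.9483, 13.0000)
after link 6: o_6 = (5.7547, 3.6213, 12.0000)

5.755 3.621 12.000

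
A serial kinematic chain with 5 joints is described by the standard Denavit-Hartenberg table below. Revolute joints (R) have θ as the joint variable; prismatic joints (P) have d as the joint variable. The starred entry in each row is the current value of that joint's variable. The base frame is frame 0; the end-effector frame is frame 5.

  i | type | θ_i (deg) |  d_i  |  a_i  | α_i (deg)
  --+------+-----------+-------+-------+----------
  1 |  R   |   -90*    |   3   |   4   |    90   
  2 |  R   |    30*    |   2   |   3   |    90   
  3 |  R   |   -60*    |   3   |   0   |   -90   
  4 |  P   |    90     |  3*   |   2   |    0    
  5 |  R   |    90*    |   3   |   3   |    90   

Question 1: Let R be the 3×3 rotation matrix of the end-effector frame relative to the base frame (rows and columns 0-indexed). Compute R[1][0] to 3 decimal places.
0.433

End-effector x-axis (col 0 of R) = (-0.8660,0.4330,-0.2500)
R[1][0] = 0.4330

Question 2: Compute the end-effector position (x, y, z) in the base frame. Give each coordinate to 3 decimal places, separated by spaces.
-7.598 -10.299 5.482

after link 1: o_1 = (0.0000, -4.0000, 3.0000)
after link 2: o_2 = (-2.0000, -6.5981, 4.5000)
after link 3: o_3 = (-2.0000, -8.0981, 1.9019)
after link 4: o_4 = (-3.5000, -9.3481, 4.9330)
after link 5: o_5 = (-7.5981, -10.2990, 5.4821)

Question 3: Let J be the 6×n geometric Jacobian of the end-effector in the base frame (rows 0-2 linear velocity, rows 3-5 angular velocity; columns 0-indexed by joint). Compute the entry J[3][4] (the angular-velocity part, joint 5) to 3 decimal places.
axis z_4 = (-0.5000,-0.7500,0.4330); lever o_n−o_4 = (-4.0981,-0.9510,0.5490)
cross product → J_v[:, 4] = (-0.0000,-1.5000,-2.5981)
J_ω[:, 4] = z_4
entry J[3][4] = -0.5000

-0.500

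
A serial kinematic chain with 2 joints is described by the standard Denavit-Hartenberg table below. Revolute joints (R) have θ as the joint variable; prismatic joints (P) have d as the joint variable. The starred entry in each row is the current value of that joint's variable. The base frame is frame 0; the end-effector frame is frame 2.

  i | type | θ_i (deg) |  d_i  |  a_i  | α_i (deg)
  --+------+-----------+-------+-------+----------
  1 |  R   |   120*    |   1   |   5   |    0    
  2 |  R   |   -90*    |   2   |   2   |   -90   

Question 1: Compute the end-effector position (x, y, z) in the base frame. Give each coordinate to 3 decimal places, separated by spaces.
-0.768 5.330 3.000

after link 1: o_1 = (-2.5000, 4.3301, 1.0000)
after link 2: o_2 = (-0.7679, 5.3301, 3.0000)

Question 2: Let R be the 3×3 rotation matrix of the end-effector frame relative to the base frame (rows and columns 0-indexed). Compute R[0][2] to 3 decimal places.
-0.500

End-effector z-axis (col 2 of R) = (-0.5000,0.8660,0.0000)
R[0][2] = -0.5000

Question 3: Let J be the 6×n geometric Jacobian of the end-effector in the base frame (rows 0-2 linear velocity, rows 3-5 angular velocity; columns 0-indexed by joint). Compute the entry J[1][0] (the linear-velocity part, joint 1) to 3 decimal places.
-0.768

axis z_0 = ẑ; lever o_n−o_0 = (-0.7679,5.3301,3.0000)
cross product → J_v[:, 0] = (-5.3301,-0.7679,0.0000)
J_ω[:, 0] = z_0
entry J[1][0] = -0.7679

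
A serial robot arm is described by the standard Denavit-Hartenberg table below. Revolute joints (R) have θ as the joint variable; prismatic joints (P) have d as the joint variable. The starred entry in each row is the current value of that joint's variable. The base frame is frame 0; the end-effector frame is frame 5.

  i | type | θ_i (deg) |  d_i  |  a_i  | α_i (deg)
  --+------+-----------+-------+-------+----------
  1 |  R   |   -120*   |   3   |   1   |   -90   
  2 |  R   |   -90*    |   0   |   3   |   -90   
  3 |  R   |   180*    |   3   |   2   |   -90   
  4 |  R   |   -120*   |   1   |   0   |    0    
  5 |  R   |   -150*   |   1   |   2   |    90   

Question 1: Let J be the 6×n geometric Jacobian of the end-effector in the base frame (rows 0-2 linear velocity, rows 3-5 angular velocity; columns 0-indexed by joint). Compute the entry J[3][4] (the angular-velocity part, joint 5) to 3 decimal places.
0.866

axis z_4 = (0.8660,-0.5000,-0.0000); lever o_n−o_4 = (1.8660,1.2321,0.0000)
cross product → J_v[:, 4] = (0.0000,-0.0000,2.0000)
J_ω[:, 4] = z_4
entry J[3][4] = 0.8660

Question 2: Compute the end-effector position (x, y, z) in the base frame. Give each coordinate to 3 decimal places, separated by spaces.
after link 1: o_1 = (-0.5000, -0.8660, 3.0000)
after link 2: o_2 = (-0.5000, -0.8660, 6.0000)
after link 3: o_3 = (-2.0000, -3.4641, 4.0000)
after link 4: o_4 = (-1.1340, -3.9641, 4.0000)
after link 5: o_5 = (0.7321, -2.7321, 4.0000)

0.732 -2.732 4.000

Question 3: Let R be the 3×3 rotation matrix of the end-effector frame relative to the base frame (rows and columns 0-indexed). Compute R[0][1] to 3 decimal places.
End-effector y-axis (col 1 of R) = (0.8660,-0.5000,-0.0000)
R[0][1] = 0.8660

0.866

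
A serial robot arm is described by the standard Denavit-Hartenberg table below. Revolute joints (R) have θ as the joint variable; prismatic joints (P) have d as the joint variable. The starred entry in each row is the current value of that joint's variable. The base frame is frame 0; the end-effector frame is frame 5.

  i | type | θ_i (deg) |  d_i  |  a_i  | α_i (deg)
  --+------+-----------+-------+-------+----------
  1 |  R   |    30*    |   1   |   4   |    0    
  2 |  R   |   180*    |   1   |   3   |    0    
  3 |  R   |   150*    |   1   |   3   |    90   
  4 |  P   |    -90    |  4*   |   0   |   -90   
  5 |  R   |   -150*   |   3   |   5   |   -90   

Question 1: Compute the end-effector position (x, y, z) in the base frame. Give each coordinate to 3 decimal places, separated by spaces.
after link 1: o_1 = (3.4641, 2.0000, 1.0000)
after link 2: o_2 = (0.8660, 0.5000, 2.0000)
after link 3: o_3 = (3.8660, 0.5000, 3.0000)
after link 4: o_4 = (3.8660, -3.5000, 3.0000)
after link 5: o_5 = (6.8660, -6.0000, 7.3301)

6.866 -6.000 7.330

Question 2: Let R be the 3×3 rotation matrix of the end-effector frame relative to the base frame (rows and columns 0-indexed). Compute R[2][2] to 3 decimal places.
-0.500

End-effector z-axis (col 2 of R) = (-0.0000,-0.8660,-0.5000)
R[2][2] = -0.5000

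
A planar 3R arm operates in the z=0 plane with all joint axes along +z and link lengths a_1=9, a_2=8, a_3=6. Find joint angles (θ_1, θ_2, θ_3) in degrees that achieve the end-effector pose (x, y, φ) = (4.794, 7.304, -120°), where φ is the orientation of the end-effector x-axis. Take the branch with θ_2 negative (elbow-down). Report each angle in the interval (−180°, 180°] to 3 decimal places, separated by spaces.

86.111 -60.000 -146.111

wrist centre = target − a_3·(cos φ, sin φ) = (7.7940, 12.5002)
cos θ_2 = (217.0002−9²−8²)/(2·9·8) = 0.5000; θ_2 = -59.9999° (elbow-down)
β = atan2(12.5002,7.7940) = 58.0559°; ψ = atan2(-6.9282,13.0000) = -28.0548°
θ_1 = β − ψ = 86.1108°
θ_3 = φ − θ_1 − θ_2 = -146.1109° (wrapped to (-180°,180°])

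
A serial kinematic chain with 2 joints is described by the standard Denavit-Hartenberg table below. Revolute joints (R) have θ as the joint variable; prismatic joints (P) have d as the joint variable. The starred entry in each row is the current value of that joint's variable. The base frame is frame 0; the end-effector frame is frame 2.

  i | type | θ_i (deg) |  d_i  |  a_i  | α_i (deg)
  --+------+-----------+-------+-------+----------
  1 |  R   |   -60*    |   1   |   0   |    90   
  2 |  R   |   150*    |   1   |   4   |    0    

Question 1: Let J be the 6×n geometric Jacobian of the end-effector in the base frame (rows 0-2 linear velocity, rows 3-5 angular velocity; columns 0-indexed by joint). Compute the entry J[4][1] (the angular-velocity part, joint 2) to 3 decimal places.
-0.500

axis z_1 = (-0.8660,-0.5000,0.0000); lever o_n−o_1 = (-2.5981,2.5000,2.0000)
cross product → J_v[:, 1] = (-1.0000,1.7321,-3.4641)
J_ω[:, 1] = z_1
entry J[4][1] = -0.5000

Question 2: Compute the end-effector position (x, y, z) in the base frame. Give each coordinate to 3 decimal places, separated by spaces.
-2.598 2.500 3.000

after link 1: o_1 = (0.0000, 0.0000, 1.0000)
after link 2: o_2 = (-2.5981, 2.5000, 3.0000)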